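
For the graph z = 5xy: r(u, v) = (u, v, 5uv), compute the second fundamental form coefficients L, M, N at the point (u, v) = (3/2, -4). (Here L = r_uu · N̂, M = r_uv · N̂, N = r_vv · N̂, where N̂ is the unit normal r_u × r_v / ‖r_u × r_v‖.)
L = 0;  M = 10*sqrt(1829)/1829;  N = 0

Compute the unit normal N̂(u, v) = (-5*v/sqrt(25*u^2 + 25*v^2 + 1), -5*u/sqrt(25*u^2 + 25*v^2 + 1), 1/sqrt(25*u^2 + 25*v^2 + 1)), and the second partials r_uu, r_uv, r_vv. Take dot products:
  L(u, v) = r_uu · N̂ = 0,
  M(u, v) = r_uv · N̂ = 5/sqrt(25*u^2 + 25*v^2 + 1),
  N(u, v) = r_vv · N̂ = 0.
Evaluating at (u, v) = (3/2, -4):
  L = 0, M = 10*sqrt(1829)/1829, N = 0.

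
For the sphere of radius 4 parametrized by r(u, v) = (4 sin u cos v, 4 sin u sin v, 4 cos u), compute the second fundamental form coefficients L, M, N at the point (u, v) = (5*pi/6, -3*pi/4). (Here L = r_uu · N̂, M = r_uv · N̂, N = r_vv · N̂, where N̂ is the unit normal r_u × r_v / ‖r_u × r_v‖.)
L = -4;  M = 0;  N = -1

Compute the unit normal N̂(u, v) = (sin(u)^2*cos(v)/Abs(sin(u)), sin(u)^2*sin(v)/Abs(sin(u)), sin(2*u)/(2*Abs(sin(u)))), and the second partials r_uu, r_uv, r_vv. Take dot products:
  L(u, v) = r_uu · N̂ = -4*sin(u)/Abs(sin(u)),
  M(u, v) = r_uv · N̂ = 0,
  N(u, v) = r_vv · N̂ = -4*sin(u)^3/Abs(sin(u)).
Evaluating at (u, v) = (5*pi/6, -3*pi/4):
  L = -4, M = 0, N = -1.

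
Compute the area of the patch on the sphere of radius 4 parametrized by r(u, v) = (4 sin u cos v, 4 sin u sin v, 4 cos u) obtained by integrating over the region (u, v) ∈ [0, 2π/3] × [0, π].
Area = 24*pi

Area = ∫∫ √(EG − F²) du dv with √(EG − F²) = 16*Abs(sin(u)). Integrating over [0, 2π/3] × [0, π] gives 24*pi.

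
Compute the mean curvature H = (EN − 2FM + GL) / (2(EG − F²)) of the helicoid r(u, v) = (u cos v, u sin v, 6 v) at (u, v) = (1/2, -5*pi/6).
H = 0

With E = 1, F = 0, G = u^2 + 36, L = 0, M = -6/sqrt(u^2 + 36), N = 0, assemble
  H = (EN − 2FM + GL) / (2(EG − F²)) = 0.
At (u, v) = (1/2, -5*pi/6): H = 0.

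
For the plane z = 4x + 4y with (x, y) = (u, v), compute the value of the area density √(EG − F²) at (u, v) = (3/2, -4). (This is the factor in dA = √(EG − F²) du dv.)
√(EG − F²)|_{(3/2, -4)} = sqrt(33)

E = 17, F = 16, G = 17, so EG − F² = 33. Taking the positive square root: √(EG − F²) = sqrt(33). At (u, v) = (3/2, -4): sqrt(33).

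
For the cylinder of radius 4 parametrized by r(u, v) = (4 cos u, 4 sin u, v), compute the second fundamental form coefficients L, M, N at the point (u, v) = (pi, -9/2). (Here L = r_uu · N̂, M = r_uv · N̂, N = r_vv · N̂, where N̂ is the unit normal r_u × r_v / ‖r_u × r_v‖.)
L = -4;  M = 0;  N = 0

Compute the unit normal N̂(u, v) = (cos(u), sin(u), 0), and the second partials r_uu, r_uv, r_vv. Take dot products:
  L(u, v) = r_uu · N̂ = -4,
  M(u, v) = r_uv · N̂ = 0,
  N(u, v) = r_vv · N̂ = 0.
Evaluating at (u, v) = (pi, -9/2):
  L = -4, M = 0, N = 0.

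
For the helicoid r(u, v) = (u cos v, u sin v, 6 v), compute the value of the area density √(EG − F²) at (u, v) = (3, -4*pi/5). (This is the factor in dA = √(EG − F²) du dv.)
√(EG − F²)|_{(3, -4*pi/5)} = 3*sqrt(5)

E = 1, F = 0, G = u^2 + 36, so EG − F² = u^2 + 36. Taking the positive square root: √(EG − F²) = sqrt(u^2 + 36). At (u, v) = (3, -4*pi/5): 3*sqrt(5).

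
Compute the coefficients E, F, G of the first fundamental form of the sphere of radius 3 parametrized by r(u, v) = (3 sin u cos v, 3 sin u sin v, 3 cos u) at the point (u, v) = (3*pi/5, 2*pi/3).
E = 9;  F = 0;  G = 9*sqrt(5)/8 + 45/8

Partials: r_u = (3*cos(u)*cos(v), 3*sin(v)*cos(u), -3*sin(u)), r_v = (-3*sin(u)*sin(v), 3*sin(u)*cos(v), 0). As functions of (u, v):
  E = r_u · r_u = 9,
  F = r_u · r_v = 0,
  G = r_v · r_v = 9*sin(u)^2.
Evaluating at (u, v) = (3*pi/5, 2*pi/3): E = 9, F = 0, G = 9*sqrt(5)/8 + 45/8.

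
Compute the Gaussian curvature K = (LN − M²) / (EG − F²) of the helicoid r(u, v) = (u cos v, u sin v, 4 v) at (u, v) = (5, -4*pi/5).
K = -16/1681

Coefficients of the first fundamental form: E = 1, F = 0, G = u^2 + 16.
Coefficients of the second fundamental form: L = 0, M = -4/sqrt(u^2 + 16), N = 0.
Assemble K = (LN − M²)/(EG − F²) = -16/(u^2 + 16)^2. At (u, v) = (5, -4*pi/5): K = -16/1681.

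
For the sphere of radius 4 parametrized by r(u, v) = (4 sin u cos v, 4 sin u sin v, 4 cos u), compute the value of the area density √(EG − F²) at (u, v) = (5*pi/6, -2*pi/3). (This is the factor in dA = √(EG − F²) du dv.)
√(EG − F²)|_{(5*pi/6, -2*pi/3)} = 8

E = 16, F = 0, G = 16*sin(u)^2, so EG − F² = 256*sin(u)^2. Taking the positive square root: √(EG − F²) = 16*Abs(sin(u)). At (u, v) = (5*pi/6, -2*pi/3): 8.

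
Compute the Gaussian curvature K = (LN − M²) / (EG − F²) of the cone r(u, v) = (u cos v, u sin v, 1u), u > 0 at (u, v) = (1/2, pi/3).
K = 0

Coefficients of the first fundamental form: E = 2, F = 0, G = u^2.
Coefficients of the second fundamental form: L = 0, M = 0, N = sqrt(2)*u^2/(2*Abs(u)).
Assemble K = (LN − M²)/(EG − F²) = 0. At (u, v) = (1/2, pi/3): K = 0.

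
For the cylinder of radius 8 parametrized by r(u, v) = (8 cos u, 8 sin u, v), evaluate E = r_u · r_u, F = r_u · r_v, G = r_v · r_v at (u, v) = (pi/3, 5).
E = 64;  F = 0;  G = 1

Partials: r_u = (-8*sin(u), 8*cos(u), 0), r_v = (0, 0, 1). As functions of (u, v):
  E = r_u · r_u = 64,
  F = r_u · r_v = 0,
  G = r_v · r_v = 1.
Evaluating at (u, v) = (pi/3, 5): E = 64, F = 0, G = 1.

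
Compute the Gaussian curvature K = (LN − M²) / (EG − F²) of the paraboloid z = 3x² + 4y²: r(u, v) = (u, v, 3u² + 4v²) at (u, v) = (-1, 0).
K = 48/1369

Coefficients of the first fundamental form: E = 36*u^2 + 1, F = 48*u*v, G = 64*v^2 + 1.
Coefficients of the second fundamental form: L = 6/sqrt(36*u^2 + 64*v^2 + 1), M = 0, N = 8/sqrt(36*u^2 + 64*v^2 + 1).
Assemble K = (LN − M²)/(EG − F²) = 48/(1296*u^4 + 4608*u^2*v^2 + 72*u^2 + 4096*v^4 + 128*v^2 + 1). At (u, v) = (-1, 0): K = 48/1369.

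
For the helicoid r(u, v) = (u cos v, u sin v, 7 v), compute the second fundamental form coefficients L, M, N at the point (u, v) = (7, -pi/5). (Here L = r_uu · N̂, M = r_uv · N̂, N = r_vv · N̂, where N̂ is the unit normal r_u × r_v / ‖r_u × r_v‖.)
L = 0;  M = -sqrt(2)/2;  N = 0

Compute the unit normal N̂(u, v) = (7*sin(v)/sqrt(u^2 + 49), -7*cos(v)/sqrt(u^2 + 49), u/sqrt(u^2 + 49)), and the second partials r_uu, r_uv, r_vv. Take dot products:
  L(u, v) = r_uu · N̂ = 0,
  M(u, v) = r_uv · N̂ = -7/sqrt(u^2 + 49),
  N(u, v) = r_vv · N̂ = 0.
Evaluating at (u, v) = (7, -pi/5):
  L = 0, M = -sqrt(2)/2, N = 0.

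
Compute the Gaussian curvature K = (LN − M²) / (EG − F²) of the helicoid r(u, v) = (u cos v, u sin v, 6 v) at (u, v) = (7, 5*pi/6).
K = -36/7225

Coefficients of the first fundamental form: E = 1, F = 0, G = u^2 + 36.
Coefficients of the second fundamental form: L = 0, M = -6/sqrt(u^2 + 36), N = 0.
Assemble K = (LN − M²)/(EG − F²) = -36/(u^2 + 36)^2. At (u, v) = (7, 5*pi/6): K = -36/7225.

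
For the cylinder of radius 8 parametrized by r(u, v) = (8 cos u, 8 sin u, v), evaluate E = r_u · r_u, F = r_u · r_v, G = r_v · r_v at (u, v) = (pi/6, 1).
E = 64;  F = 0;  G = 1

Partials: r_u = (-8*sin(u), 8*cos(u), 0), r_v = (0, 0, 1). As functions of (u, v):
  E = r_u · r_u = 64,
  F = r_u · r_v = 0,
  G = r_v · r_v = 1.
Evaluating at (u, v) = (pi/6, 1): E = 64, F = 0, G = 1.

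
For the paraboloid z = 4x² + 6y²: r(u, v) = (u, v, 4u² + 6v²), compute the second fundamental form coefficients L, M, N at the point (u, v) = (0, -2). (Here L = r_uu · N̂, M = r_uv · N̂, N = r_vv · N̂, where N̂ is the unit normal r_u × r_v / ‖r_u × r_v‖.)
L = 8*sqrt(577)/577;  M = 0;  N = 12*sqrt(577)/577

Compute the unit normal N̂(u, v) = (-8*u/sqrt(64*u^2 + 144*v^2 + 1), -12*v/sqrt(64*u^2 + 144*v^2 + 1), 1/sqrt(64*u^2 + 144*v^2 + 1)), and the second partials r_uu, r_uv, r_vv. Take dot products:
  L(u, v) = r_uu · N̂ = 8/sqrt(64*u^2 + 144*v^2 + 1),
  M(u, v) = r_uv · N̂ = 0,
  N(u, v) = r_vv · N̂ = 12/sqrt(64*u^2 + 144*v^2 + 1).
Evaluating at (u, v) = (0, -2):
  L = 8*sqrt(577)/577, M = 0, N = 12*sqrt(577)/577.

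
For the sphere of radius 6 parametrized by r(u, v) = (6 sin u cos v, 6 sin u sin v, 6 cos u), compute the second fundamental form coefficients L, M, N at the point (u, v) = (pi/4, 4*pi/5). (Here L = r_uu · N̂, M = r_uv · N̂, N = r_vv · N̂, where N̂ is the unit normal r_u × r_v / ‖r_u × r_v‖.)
L = -6;  M = 0;  N = -3

Compute the unit normal N̂(u, v) = (sin(u)^2*cos(v)/Abs(sin(u)), sin(u)^2*sin(v)/Abs(sin(u)), sin(2*u)/(2*Abs(sin(u)))), and the second partials r_uu, r_uv, r_vv. Take dot products:
  L(u, v) = r_uu · N̂ = -6*sin(u)/Abs(sin(u)),
  M(u, v) = r_uv · N̂ = 0,
  N(u, v) = r_vv · N̂ = -6*sin(u)^3/Abs(sin(u)).
Evaluating at (u, v) = (pi/4, 4*pi/5):
  L = -6, M = 0, N = -3.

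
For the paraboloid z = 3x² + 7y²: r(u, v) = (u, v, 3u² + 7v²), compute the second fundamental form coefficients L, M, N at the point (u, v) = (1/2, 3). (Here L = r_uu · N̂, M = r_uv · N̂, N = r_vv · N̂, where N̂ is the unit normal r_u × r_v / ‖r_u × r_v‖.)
L = 3*sqrt(1774)/887;  M = 0;  N = 7*sqrt(1774)/887

Compute the unit normal N̂(u, v) = (-6*u/sqrt(36*u^2 + 196*v^2 + 1), -14*v/sqrt(36*u^2 + 196*v^2 + 1), 1/sqrt(36*u^2 + 196*v^2 + 1)), and the second partials r_uu, r_uv, r_vv. Take dot products:
  L(u, v) = r_uu · N̂ = 6/sqrt(36*u^2 + 196*v^2 + 1),
  M(u, v) = r_uv · N̂ = 0,
  N(u, v) = r_vv · N̂ = 14/sqrt(36*u^2 + 196*v^2 + 1).
Evaluating at (u, v) = (1/2, 3):
  L = 3*sqrt(1774)/887, M = 0, N = 7*sqrt(1774)/887.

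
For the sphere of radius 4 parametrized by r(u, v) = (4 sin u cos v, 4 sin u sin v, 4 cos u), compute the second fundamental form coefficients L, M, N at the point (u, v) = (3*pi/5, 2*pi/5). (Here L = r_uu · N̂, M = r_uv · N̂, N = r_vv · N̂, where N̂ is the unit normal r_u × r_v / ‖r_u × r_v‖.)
L = -4;  M = 0;  N = -5/2 - sqrt(5)/2

Compute the unit normal N̂(u, v) = (sin(u)^2*cos(v)/Abs(sin(u)), sin(u)^2*sin(v)/Abs(sin(u)), sin(2*u)/(2*Abs(sin(u)))), and the second partials r_uu, r_uv, r_vv. Take dot products:
  L(u, v) = r_uu · N̂ = -4*sin(u)/Abs(sin(u)),
  M(u, v) = r_uv · N̂ = 0,
  N(u, v) = r_vv · N̂ = -4*sin(u)^3/Abs(sin(u)).
Evaluating at (u, v) = (3*pi/5, 2*pi/5):
  L = -4, M = 0, N = -5/2 - sqrt(5)/2.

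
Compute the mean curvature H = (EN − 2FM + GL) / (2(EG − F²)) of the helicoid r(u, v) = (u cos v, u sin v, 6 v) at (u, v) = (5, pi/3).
H = 0

With E = 1, F = 0, G = u^2 + 36, L = 0, M = -6/sqrt(u^2 + 36), N = 0, assemble
  H = (EN − 2FM + GL) / (2(EG − F²)) = 0.
At (u, v) = (5, pi/3): H = 0.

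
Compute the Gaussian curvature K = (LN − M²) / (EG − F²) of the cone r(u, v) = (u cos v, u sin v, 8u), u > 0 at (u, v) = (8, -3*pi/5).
K = 0

Coefficients of the first fundamental form: E = 65, F = 0, G = u^2.
Coefficients of the second fundamental form: L = 0, M = 0, N = 8*sqrt(65)*u^2/(65*Abs(u)).
Assemble K = (LN − M²)/(EG − F²) = 0. At (u, v) = (8, -3*pi/5): K = 0.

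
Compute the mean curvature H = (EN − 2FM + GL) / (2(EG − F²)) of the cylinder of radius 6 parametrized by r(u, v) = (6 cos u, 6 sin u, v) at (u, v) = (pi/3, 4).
H = -1/12

With E = 36, F = 0, G = 1, L = -6, M = 0, N = 0, assemble
  H = (EN − 2FM + GL) / (2(EG − F²)) = -1/12.
At (u, v) = (pi/3, 4): H = -1/12.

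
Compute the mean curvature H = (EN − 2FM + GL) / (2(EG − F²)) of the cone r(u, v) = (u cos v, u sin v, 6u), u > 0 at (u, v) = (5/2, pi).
H = 6*sqrt(37)/185

With E = 37, F = 0, G = u^2, L = 0, M = 0, N = 6*sqrt(37)*u^2/(37*Abs(u)), assemble
  H = (EN − 2FM + GL) / (2(EG − F²)) = 3*sqrt(37)/(37*Abs(u)).
At (u, v) = (5/2, pi): H = 6*sqrt(37)/185.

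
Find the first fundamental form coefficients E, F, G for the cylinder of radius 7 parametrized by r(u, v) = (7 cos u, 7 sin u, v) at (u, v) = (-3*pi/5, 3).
E = 49;  F = 0;  G = 1

Partials: r_u = (-7*sin(u), 7*cos(u), 0), r_v = (0, 0, 1). As functions of (u, v):
  E = r_u · r_u = 49,
  F = r_u · r_v = 0,
  G = r_v · r_v = 1.
Evaluating at (u, v) = (-3*pi/5, 3): E = 49, F = 0, G = 1.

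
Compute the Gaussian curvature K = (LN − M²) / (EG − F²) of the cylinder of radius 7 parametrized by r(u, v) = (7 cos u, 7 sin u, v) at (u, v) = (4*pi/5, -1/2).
K = 0

Coefficients of the first fundamental form: E = 49, F = 0, G = 1.
Coefficients of the second fundamental form: L = -7, M = 0, N = 0.
Assemble K = (LN − M²)/(EG − F²) = 0. At (u, v) = (4*pi/5, -1/2): K = 0.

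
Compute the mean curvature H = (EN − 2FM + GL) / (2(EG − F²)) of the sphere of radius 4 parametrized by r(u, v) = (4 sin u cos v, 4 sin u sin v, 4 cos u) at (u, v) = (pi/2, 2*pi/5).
H = -1/4

With E = 16, F = 0, G = 16*sin(u)^2, L = -4*sin(u)/Abs(sin(u)), M = 0, N = -4*sin(u)^3/Abs(sin(u)), assemble
  H = (EN − 2FM + GL) / (2(EG − F²)) = -sin(u)/(4*Abs(sin(u))).
At (u, v) = (pi/2, 2*pi/5): H = -1/4.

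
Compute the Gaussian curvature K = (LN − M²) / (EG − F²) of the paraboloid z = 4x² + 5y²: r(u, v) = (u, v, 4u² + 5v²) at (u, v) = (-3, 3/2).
K = 20/160801

Coefficients of the first fundamental form: E = 64*u^2 + 1, F = 80*u*v, G = 100*v^2 + 1.
Coefficients of the second fundamental form: L = 8/sqrt(64*u^2 + 100*v^2 + 1), M = 0, N = 10/sqrt(64*u^2 + 100*v^2 + 1).
Assemble K = (LN − M²)/(EG − F²) = 80/(4096*u^4 + 12800*u^2*v^2 + 128*u^2 + 10000*v^4 + 200*v^2 + 1). At (u, v) = (-3, 3/2): K = 20/160801.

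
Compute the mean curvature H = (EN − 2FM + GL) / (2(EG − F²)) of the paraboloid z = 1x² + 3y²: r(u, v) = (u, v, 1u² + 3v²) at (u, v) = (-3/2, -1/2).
H = 40*sqrt(19)/361

With E = 4*u^2 + 1, F = 12*u*v, G = 36*v^2 + 1, L = 2/sqrt(4*u^2 + 36*v^2 + 1), M = 0, N = 6/sqrt(4*u^2 + 36*v^2 + 1), assemble
  H = (EN − 2FM + GL) / (2(EG − F²)) = 4*(3*u^2 + 9*v^2 + 1)/(4*u^2 + 36*v^2 + 1)^(3/2).
At (u, v) = (-3/2, -1/2): H = 40*sqrt(19)/361.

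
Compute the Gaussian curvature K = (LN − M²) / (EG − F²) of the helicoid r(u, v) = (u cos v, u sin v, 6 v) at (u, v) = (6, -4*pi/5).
K = -1/144

Coefficients of the first fundamental form: E = 1, F = 0, G = u^2 + 36.
Coefficients of the second fundamental form: L = 0, M = -6/sqrt(u^2 + 36), N = 0.
Assemble K = (LN − M²)/(EG − F²) = -36/(u^2 + 36)^2. At (u, v) = (6, -4*pi/5): K = -1/144.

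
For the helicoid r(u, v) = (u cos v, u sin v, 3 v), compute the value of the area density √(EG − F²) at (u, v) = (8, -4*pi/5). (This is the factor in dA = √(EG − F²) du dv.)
√(EG − F²)|_{(8, -4*pi/5)} = sqrt(73)

E = 1, F = 0, G = u^2 + 9, so EG − F² = u^2 + 9. Taking the positive square root: √(EG − F²) = sqrt(u^2 + 9). At (u, v) = (8, -4*pi/5): sqrt(73).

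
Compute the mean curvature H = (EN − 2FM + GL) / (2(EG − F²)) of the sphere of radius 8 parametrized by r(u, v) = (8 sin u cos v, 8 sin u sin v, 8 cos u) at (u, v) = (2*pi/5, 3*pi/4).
H = -1/8

With E = 64, F = 0, G = 64*sin(u)^2, L = -8*sin(u)/Abs(sin(u)), M = 0, N = -8*sin(u)^3/Abs(sin(u)), assemble
  H = (EN − 2FM + GL) / (2(EG − F²)) = -sin(u)/(8*Abs(sin(u))).
At (u, v) = (2*pi/5, 3*pi/4): H = -1/8.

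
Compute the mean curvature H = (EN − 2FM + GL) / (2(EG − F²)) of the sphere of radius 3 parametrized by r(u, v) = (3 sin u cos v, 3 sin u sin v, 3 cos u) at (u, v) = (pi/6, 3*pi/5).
H = -1/3

With E = 9, F = 0, G = 9*sin(u)^2, L = -3*sin(u)/Abs(sin(u)), M = 0, N = -3*sin(u)^3/Abs(sin(u)), assemble
  H = (EN − 2FM + GL) / (2(EG − F²)) = -sin(u)/(3*Abs(sin(u))).
At (u, v) = (pi/6, 3*pi/5): H = -1/3.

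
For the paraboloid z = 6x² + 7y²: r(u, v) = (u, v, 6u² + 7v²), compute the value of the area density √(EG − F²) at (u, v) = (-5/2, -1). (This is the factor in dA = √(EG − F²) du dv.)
√(EG − F²)|_{(-5/2, -1)} = sqrt(1097)

E = 144*u^2 + 1, F = 168*u*v, G = 196*v^2 + 1, so EG − F² = 144*u^2 + 196*v^2 + 1. Taking the positive square root: √(EG − F²) = sqrt(144*u^2 + 196*v^2 + 1). At (u, v) = (-5/2, -1): sqrt(1097).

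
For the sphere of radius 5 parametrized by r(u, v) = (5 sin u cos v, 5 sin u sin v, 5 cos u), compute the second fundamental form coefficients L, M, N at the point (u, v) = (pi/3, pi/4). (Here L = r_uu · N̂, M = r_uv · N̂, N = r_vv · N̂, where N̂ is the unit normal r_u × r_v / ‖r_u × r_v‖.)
L = -5;  M = 0;  N = -15/4

Compute the unit normal N̂(u, v) = (sin(u)^2*cos(v)/Abs(sin(u)), sin(u)^2*sin(v)/Abs(sin(u)), sin(2*u)/(2*Abs(sin(u)))), and the second partials r_uu, r_uv, r_vv. Take dot products:
  L(u, v) = r_uu · N̂ = -5*sin(u)/Abs(sin(u)),
  M(u, v) = r_uv · N̂ = 0,
  N(u, v) = r_vv · N̂ = -5*sin(u)^3/Abs(sin(u)).
Evaluating at (u, v) = (pi/3, pi/4):
  L = -5, M = 0, N = -15/4.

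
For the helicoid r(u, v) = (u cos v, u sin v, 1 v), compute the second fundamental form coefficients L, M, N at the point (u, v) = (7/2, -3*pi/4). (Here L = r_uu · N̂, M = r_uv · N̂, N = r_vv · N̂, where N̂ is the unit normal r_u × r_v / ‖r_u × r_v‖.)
L = 0;  M = -2*sqrt(53)/53;  N = 0

Compute the unit normal N̂(u, v) = (sin(v)/sqrt(u^2 + 1), -cos(v)/sqrt(u^2 + 1), u/sqrt(u^2 + 1)), and the second partials r_uu, r_uv, r_vv. Take dot products:
  L(u, v) = r_uu · N̂ = 0,
  M(u, v) = r_uv · N̂ = -1/sqrt(u^2 + 1),
  N(u, v) = r_vv · N̂ = 0.
Evaluating at (u, v) = (7/2, -3*pi/4):
  L = 0, M = -2*sqrt(53)/53, N = 0.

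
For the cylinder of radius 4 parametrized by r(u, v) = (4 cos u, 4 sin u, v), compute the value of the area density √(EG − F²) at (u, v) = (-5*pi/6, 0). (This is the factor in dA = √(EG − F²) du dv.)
√(EG − F²)|_{(-5*pi/6, 0)} = 4

E = 16, F = 0, G = 1, so EG − F² = 16. Taking the positive square root: √(EG − F²) = 4. At (u, v) = (-5*pi/6, 0): 4.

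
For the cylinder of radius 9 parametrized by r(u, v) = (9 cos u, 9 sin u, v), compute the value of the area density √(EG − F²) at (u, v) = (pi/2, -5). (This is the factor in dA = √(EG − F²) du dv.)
√(EG − F²)|_{(pi/2, -5)} = 9

E = 81, F = 0, G = 1, so EG − F² = 81. Taking the positive square root: √(EG − F²) = 9. At (u, v) = (pi/2, -5): 9.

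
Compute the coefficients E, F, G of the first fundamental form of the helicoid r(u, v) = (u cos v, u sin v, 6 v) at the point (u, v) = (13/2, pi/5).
E = 1;  F = 0;  G = 313/4

Partials: r_u = (cos(v), sin(v), 0), r_v = (-u*sin(v), u*cos(v), 6). As functions of (u, v):
  E = r_u · r_u = 1,
  F = r_u · r_v = 0,
  G = r_v · r_v = u^2 + 36.
Evaluating at (u, v) = (13/2, pi/5): E = 1, F = 0, G = 313/4.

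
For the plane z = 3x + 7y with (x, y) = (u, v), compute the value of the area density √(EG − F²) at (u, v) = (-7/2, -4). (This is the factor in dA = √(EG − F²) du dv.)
√(EG − F²)|_{(-7/2, -4)} = sqrt(59)

E = 10, F = 21, G = 50, so EG − F² = 59. Taking the positive square root: √(EG − F²) = sqrt(59). At (u, v) = (-7/2, -4): sqrt(59).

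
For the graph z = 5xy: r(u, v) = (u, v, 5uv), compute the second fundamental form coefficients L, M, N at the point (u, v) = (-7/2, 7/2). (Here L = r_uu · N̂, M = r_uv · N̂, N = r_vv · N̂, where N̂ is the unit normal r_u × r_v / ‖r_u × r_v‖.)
L = 0;  M = 5*sqrt(2454)/1227;  N = 0

Compute the unit normal N̂(u, v) = (-5*v/sqrt(25*u^2 + 25*v^2 + 1), -5*u/sqrt(25*u^2 + 25*v^2 + 1), 1/sqrt(25*u^2 + 25*v^2 + 1)), and the second partials r_uu, r_uv, r_vv. Take dot products:
  L(u, v) = r_uu · N̂ = 0,
  M(u, v) = r_uv · N̂ = 5/sqrt(25*u^2 + 25*v^2 + 1),
  N(u, v) = r_vv · N̂ = 0.
Evaluating at (u, v) = (-7/2, 7/2):
  L = 0, M = 5*sqrt(2454)/1227, N = 0.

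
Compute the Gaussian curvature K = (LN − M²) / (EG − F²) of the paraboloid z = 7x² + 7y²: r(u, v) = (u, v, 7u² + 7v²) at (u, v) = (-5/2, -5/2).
K = 196/6007401

Coefficients of the first fundamental form: E = 196*u^2 + 1, F = 196*u*v, G = 196*v^2 + 1.
Coefficients of the second fundamental form: L = 14/sqrt(196*u^2 + 196*v^2 + 1), M = 0, N = 14/sqrt(196*u^2 + 196*v^2 + 1).
Assemble K = (LN − M²)/(EG − F²) = 196/(38416*u^4 + 76832*u^2*v^2 + 392*u^2 + 38416*v^4 + 392*v^2 + 1). At (u, v) = (-5/2, -5/2): K = 196/6007401.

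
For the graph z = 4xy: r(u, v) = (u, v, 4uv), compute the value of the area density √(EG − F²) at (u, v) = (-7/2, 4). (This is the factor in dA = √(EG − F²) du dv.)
√(EG − F²)|_{(-7/2, 4)} = sqrt(453)

E = 16*v^2 + 1, F = 16*u*v, G = 16*u^2 + 1, so EG − F² = 16*u^2 + 16*v^2 + 1. Taking the positive square root: √(EG − F²) = sqrt(16*u^2 + 16*v^2 + 1). At (u, v) = (-7/2, 4): sqrt(453).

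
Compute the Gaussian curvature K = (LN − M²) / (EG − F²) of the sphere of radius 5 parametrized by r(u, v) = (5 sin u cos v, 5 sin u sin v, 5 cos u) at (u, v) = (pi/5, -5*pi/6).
K = 1/25

Coefficients of the first fundamental form: E = 25, F = 0, G = 25*sin(u)^2.
Coefficients of the second fundamental form: L = -5*sin(u)/Abs(sin(u)), M = 0, N = -5*sin(u)^3/Abs(sin(u)).
Assemble K = (LN − M²)/(EG − F²) = 1/25. At (u, v) = (pi/5, -5*pi/6): K = 1/25.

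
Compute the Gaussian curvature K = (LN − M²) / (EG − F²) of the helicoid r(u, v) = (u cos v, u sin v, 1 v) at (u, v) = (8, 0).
K = -1/4225

Coefficients of the first fundamental form: E = 1, F = 0, G = u^2 + 1.
Coefficients of the second fundamental form: L = 0, M = -1/sqrt(u^2 + 1), N = 0.
Assemble K = (LN − M²)/(EG − F²) = -1/(u^2 + 1)^2. At (u, v) = (8, 0): K = -1/4225.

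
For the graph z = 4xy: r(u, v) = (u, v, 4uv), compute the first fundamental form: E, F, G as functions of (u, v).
E = 16*v^2 + 1;  F = 16*u*v;  G = 16*u^2 + 1

Compute partials: r_u = (1, 0, 4*v), r_v = (0, 1, 4*u). Then
  E = r_u · r_u = 16*v^2 + 1,
  F = r_u · r_v = 16*u*v,
  G = r_v · r_v = 16*u^2 + 1.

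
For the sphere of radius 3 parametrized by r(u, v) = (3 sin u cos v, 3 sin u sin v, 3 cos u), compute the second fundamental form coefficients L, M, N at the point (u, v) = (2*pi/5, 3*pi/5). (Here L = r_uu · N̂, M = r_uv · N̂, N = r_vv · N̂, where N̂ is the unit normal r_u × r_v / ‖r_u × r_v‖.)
L = -3;  M = 0;  N = -15/8 - 3*sqrt(5)/8

Compute the unit normal N̂(u, v) = (sin(u)^2*cos(v)/Abs(sin(u)), sin(u)^2*sin(v)/Abs(sin(u)), sin(2*u)/(2*Abs(sin(u)))), and the second partials r_uu, r_uv, r_vv. Take dot products:
  L(u, v) = r_uu · N̂ = -3*sin(u)/Abs(sin(u)),
  M(u, v) = r_uv · N̂ = 0,
  N(u, v) = r_vv · N̂ = -3*sin(u)^3/Abs(sin(u)).
Evaluating at (u, v) = (2*pi/5, 3*pi/5):
  L = -3, M = 0, N = -15/8 - 3*sqrt(5)/8.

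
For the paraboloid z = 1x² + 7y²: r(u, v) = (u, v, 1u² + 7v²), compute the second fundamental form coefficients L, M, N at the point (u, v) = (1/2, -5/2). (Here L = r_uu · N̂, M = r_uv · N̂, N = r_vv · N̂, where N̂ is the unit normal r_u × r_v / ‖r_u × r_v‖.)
L = 2*sqrt(1227)/1227;  M = 0;  N = 14*sqrt(1227)/1227

Compute the unit normal N̂(u, v) = (-2*u/sqrt(4*u^2 + 196*v^2 + 1), -14*v/sqrt(4*u^2 + 196*v^2 + 1), 1/sqrt(4*u^2 + 196*v^2 + 1)), and the second partials r_uu, r_uv, r_vv. Take dot products:
  L(u, v) = r_uu · N̂ = 2/sqrt(4*u^2 + 196*v^2 + 1),
  M(u, v) = r_uv · N̂ = 0,
  N(u, v) = r_vv · N̂ = 14/sqrt(4*u^2 + 196*v^2 + 1).
Evaluating at (u, v) = (1/2, -5/2):
  L = 2*sqrt(1227)/1227, M = 0, N = 14*sqrt(1227)/1227.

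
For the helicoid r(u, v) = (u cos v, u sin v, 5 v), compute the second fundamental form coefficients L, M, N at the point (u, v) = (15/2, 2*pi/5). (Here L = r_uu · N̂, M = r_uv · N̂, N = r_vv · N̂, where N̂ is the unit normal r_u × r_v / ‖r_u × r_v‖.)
L = 0;  M = -2*sqrt(13)/13;  N = 0

Compute the unit normal N̂(u, v) = (5*sin(v)/sqrt(u^2 + 25), -5*cos(v)/sqrt(u^2 + 25), u/sqrt(u^2 + 25)), and the second partials r_uu, r_uv, r_vv. Take dot products:
  L(u, v) = r_uu · N̂ = 0,
  M(u, v) = r_uv · N̂ = -5/sqrt(u^2 + 25),
  N(u, v) = r_vv · N̂ = 0.
Evaluating at (u, v) = (15/2, 2*pi/5):
  L = 0, M = -2*sqrt(13)/13, N = 0.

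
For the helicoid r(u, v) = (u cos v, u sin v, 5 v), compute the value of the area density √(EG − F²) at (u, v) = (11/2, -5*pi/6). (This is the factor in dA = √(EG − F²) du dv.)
√(EG − F²)|_{(11/2, -5*pi/6)} = sqrt(221)/2

E = 1, F = 0, G = u^2 + 25, so EG − F² = u^2 + 25. Taking the positive square root: √(EG − F²) = sqrt(u^2 + 25). At (u, v) = (11/2, -5*pi/6): sqrt(221)/2.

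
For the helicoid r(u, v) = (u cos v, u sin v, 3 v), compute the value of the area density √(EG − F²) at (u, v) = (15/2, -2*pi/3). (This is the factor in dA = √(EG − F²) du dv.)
√(EG − F²)|_{(15/2, -2*pi/3)} = 3*sqrt(29)/2

E = 1, F = 0, G = u^2 + 9, so EG − F² = u^2 + 9. Taking the positive square root: √(EG − F²) = sqrt(u^2 + 9). At (u, v) = (15/2, -2*pi/3): 3*sqrt(29)/2.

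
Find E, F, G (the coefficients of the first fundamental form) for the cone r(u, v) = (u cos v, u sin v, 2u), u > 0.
E = 5;  F = 0;  G = u^2

Compute partials: r_u = (cos(v), sin(v), 2), r_v = (-u*sin(v), u*cos(v), 0). Then
  E = r_u · r_u = 5,
  F = r_u · r_v = 0,
  G = r_v · r_v = u^2.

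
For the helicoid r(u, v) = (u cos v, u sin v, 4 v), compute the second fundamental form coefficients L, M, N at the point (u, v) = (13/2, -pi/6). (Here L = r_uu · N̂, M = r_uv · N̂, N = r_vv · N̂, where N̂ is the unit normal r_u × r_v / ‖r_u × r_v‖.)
L = 0;  M = -8*sqrt(233)/233;  N = 0

Compute the unit normal N̂(u, v) = (4*sin(v)/sqrt(u^2 + 16), -4*cos(v)/sqrt(u^2 + 16), u/sqrt(u^2 + 16)), and the second partials r_uu, r_uv, r_vv. Take dot products:
  L(u, v) = r_uu · N̂ = 0,
  M(u, v) = r_uv · N̂ = -4/sqrt(u^2 + 16),
  N(u, v) = r_vv · N̂ = 0.
Evaluating at (u, v) = (13/2, -pi/6):
  L = 0, M = -8*sqrt(233)/233, N = 0.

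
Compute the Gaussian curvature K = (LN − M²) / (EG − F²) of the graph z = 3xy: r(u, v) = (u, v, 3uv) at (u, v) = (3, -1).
K = -9/8281

Coefficients of the first fundamental form: E = 9*v^2 + 1, F = 9*u*v, G = 9*u^2 + 1.
Coefficients of the second fundamental form: L = 0, M = 3/sqrt(9*u^2 + 9*v^2 + 1), N = 0.
Assemble K = (LN − M²)/(EG − F²) = -9/(81*u^4 + 162*u^2*v^2 + 18*u^2 + 81*v^4 + 18*v^2 + 1). At (u, v) = (3, -1): K = -9/8281.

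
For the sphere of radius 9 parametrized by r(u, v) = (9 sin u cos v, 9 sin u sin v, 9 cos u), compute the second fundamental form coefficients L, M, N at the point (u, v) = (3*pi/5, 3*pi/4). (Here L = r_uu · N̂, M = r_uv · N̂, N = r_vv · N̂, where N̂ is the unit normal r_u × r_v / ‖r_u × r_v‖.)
L = -9;  M = 0;  N = -45/8 - 9*sqrt(5)/8

Compute the unit normal N̂(u, v) = (sin(u)^2*cos(v)/Abs(sin(u)), sin(u)^2*sin(v)/Abs(sin(u)), sin(2*u)/(2*Abs(sin(u)))), and the second partials r_uu, r_uv, r_vv. Take dot products:
  L(u, v) = r_uu · N̂ = -9*sin(u)/Abs(sin(u)),
  M(u, v) = r_uv · N̂ = 0,
  N(u, v) = r_vv · N̂ = -9*sin(u)^3/Abs(sin(u)).
Evaluating at (u, v) = (3*pi/5, 3*pi/4):
  L = -9, M = 0, N = -45/8 - 9*sqrt(5)/8.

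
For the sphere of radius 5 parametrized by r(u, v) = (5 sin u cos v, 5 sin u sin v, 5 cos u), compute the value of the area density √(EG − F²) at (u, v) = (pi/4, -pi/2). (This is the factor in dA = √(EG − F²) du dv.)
√(EG − F²)|_{(pi/4, -pi/2)} = 25*sqrt(2)/2

E = 25, F = 0, G = 25*sin(u)^2, so EG − F² = 625*sin(u)^2. Taking the positive square root: √(EG − F²) = 25*Abs(sin(u)). At (u, v) = (pi/4, -pi/2): 25*sqrt(2)/2.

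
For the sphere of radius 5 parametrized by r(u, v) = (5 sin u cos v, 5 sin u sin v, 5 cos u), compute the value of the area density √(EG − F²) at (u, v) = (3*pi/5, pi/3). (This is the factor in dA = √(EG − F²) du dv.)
√(EG − F²)|_{(3*pi/5, pi/3)} = 25*sqrt(2*sqrt(5) + 10)/4

E = 25, F = 0, G = 25*sin(u)^2, so EG − F² = 625*sin(u)^2. Taking the positive square root: √(EG − F²) = 25*Abs(sin(u)). At (u, v) = (3*pi/5, pi/3): 25*sqrt(2*sqrt(5) + 10)/4.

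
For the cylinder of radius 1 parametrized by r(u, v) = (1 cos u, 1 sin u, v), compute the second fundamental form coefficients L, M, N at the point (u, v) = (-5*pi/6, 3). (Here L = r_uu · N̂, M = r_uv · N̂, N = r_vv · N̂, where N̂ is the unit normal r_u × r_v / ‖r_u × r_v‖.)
L = -1;  M = 0;  N = 0

Compute the unit normal N̂(u, v) = (cos(u), sin(u), 0), and the second partials r_uu, r_uv, r_vv. Take dot products:
  L(u, v) = r_uu · N̂ = -1,
  M(u, v) = r_uv · N̂ = 0,
  N(u, v) = r_vv · N̂ = 0.
Evaluating at (u, v) = (-5*pi/6, 3):
  L = -1, M = 0, N = 0.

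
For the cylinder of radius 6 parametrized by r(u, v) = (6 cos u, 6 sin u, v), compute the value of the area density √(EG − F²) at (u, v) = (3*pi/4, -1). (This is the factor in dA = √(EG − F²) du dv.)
√(EG − F²)|_{(3*pi/4, -1)} = 6

E = 36, F = 0, G = 1, so EG − F² = 36. Taking the positive square root: √(EG − F²) = 6. At (u, v) = (3*pi/4, -1): 6.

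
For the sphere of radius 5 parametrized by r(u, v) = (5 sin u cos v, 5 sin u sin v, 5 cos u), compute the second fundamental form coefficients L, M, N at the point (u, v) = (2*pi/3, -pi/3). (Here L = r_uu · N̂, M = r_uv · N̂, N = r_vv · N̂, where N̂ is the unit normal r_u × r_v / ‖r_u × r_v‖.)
L = -5;  M = 0;  N = -15/4

Compute the unit normal N̂(u, v) = (sin(u)^2*cos(v)/Abs(sin(u)), sin(u)^2*sin(v)/Abs(sin(u)), sin(2*u)/(2*Abs(sin(u)))), and the second partials r_uu, r_uv, r_vv. Take dot products:
  L(u, v) = r_uu · N̂ = -5*sin(u)/Abs(sin(u)),
  M(u, v) = r_uv · N̂ = 0,
  N(u, v) = r_vv · N̂ = -5*sin(u)^3/Abs(sin(u)).
Evaluating at (u, v) = (2*pi/3, -pi/3):
  L = -5, M = 0, N = -15/4.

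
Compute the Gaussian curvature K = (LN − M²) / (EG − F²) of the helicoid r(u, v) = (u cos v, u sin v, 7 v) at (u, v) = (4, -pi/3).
K = -49/4225

Coefficients of the first fundamental form: E = 1, F = 0, G = u^2 + 49.
Coefficients of the second fundamental form: L = 0, M = -7/sqrt(u^2 + 49), N = 0.
Assemble K = (LN − M²)/(EG − F²) = -49/(u^2 + 49)^2. At (u, v) = (4, -pi/3): K = -49/4225.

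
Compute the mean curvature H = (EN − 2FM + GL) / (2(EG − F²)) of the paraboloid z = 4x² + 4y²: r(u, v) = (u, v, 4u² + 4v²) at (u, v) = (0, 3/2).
H = 584*sqrt(145)/21025

With E = 64*u^2 + 1, F = 64*u*v, G = 64*v^2 + 1, L = 8/sqrt(64*u^2 + 64*v^2 + 1), M = 0, N = 8/sqrt(64*u^2 + 64*v^2 + 1), assemble
  H = (EN − 2FM + GL) / (2(EG − F²)) = 8*(32*u^2 + 32*v^2 + 1)/(64*u^2 + 64*v^2 + 1)^(3/2).
At (u, v) = (0, 3/2): H = 584*sqrt(145)/21025.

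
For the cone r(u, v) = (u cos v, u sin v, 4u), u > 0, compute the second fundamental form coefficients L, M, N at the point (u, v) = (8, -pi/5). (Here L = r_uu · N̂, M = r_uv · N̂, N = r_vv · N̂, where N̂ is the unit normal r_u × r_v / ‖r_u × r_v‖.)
L = 0;  M = 0;  N = 32*sqrt(17)/17

Compute the unit normal N̂(u, v) = (-4*sqrt(17)*u*cos(v)/(17*Abs(u)), -4*sqrt(17)*u*sin(v)/(17*Abs(u)), sqrt(17)*u/(17*Abs(u))), and the second partials r_uu, r_uv, r_vv. Take dot products:
  L(u, v) = r_uu · N̂ = 0,
  M(u, v) = r_uv · N̂ = 0,
  N(u, v) = r_vv · N̂ = 4*sqrt(17)*u^2/(17*Abs(u)).
Evaluating at (u, v) = (8, -pi/5):
  L = 0, M = 0, N = 32*sqrt(17)/17.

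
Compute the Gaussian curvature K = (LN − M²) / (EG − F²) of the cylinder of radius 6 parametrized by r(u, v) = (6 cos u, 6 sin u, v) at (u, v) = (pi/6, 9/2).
K = 0

Coefficients of the first fundamental form: E = 36, F = 0, G = 1.
Coefficients of the second fundamental form: L = -6, M = 0, N = 0.
Assemble K = (LN − M²)/(EG − F²) = 0. At (u, v) = (pi/6, 9/2): K = 0.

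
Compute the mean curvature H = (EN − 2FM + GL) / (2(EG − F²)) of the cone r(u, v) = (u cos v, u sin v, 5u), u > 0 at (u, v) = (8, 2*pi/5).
H = 5*sqrt(26)/416

With E = 26, F = 0, G = u^2, L = 0, M = 0, N = 5*sqrt(26)*u^2/(26*Abs(u)), assemble
  H = (EN − 2FM + GL) / (2(EG − F²)) = 5*sqrt(26)/(52*Abs(u)).
At (u, v) = (8, 2*pi/5): H = 5*sqrt(26)/416.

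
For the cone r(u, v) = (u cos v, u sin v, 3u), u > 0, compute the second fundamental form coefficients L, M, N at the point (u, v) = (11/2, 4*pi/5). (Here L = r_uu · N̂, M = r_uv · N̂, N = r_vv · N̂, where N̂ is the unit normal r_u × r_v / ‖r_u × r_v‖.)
L = 0;  M = 0;  N = 33*sqrt(10)/20

Compute the unit normal N̂(u, v) = (-3*sqrt(10)*u*cos(v)/(10*Abs(u)), -3*sqrt(10)*u*sin(v)/(10*Abs(u)), sqrt(10)*u/(10*Abs(u))), and the second partials r_uu, r_uv, r_vv. Take dot products:
  L(u, v) = r_uu · N̂ = 0,
  M(u, v) = r_uv · N̂ = 0,
  N(u, v) = r_vv · N̂ = 3*sqrt(10)*u^2/(10*Abs(u)).
Evaluating at (u, v) = (11/2, 4*pi/5):
  L = 0, M = 0, N = 33*sqrt(10)/20.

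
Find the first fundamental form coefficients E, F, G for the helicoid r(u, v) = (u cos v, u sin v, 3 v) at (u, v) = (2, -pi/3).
E = 1;  F = 0;  G = 13

Partials: r_u = (cos(v), sin(v), 0), r_v = (-u*sin(v), u*cos(v), 3). As functions of (u, v):
  E = r_u · r_u = 1,
  F = r_u · r_v = 0,
  G = r_v · r_v = u^2 + 9.
Evaluating at (u, v) = (2, -pi/3): E = 1, F = 0, G = 13.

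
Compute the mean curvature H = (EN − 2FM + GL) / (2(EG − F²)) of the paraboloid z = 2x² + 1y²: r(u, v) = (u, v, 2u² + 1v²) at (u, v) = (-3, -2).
H = 179*sqrt(161)/25921

With E = 16*u^2 + 1, F = 8*u*v, G = 4*v^2 + 1, L = 4/sqrt(16*u^2 + 4*v^2 + 1), M = 0, N = 2/sqrt(16*u^2 + 4*v^2 + 1), assemble
  H = (EN − 2FM + GL) / (2(EG − F²)) = (16*u^2 + 8*v^2 + 3)/(16*u^2 + 4*v^2 + 1)^(3/2).
At (u, v) = (-3, -2): H = 179*sqrt(161)/25921.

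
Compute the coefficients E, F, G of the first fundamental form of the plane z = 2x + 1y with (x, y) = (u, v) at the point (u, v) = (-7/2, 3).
E = 5;  F = 2;  G = 2

Partials: r_u = (1, 0, 2), r_v = (0, 1, 1). As functions of (u, v):
  E = r_u · r_u = 5,
  F = r_u · r_v = 2,
  G = r_v · r_v = 2.
Evaluating at (u, v) = (-7/2, 3): E = 5, F = 2, G = 2.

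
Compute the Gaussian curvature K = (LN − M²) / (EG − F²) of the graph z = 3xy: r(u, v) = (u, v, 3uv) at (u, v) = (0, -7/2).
K = -144/198025

Coefficients of the first fundamental form: E = 9*v^2 + 1, F = 9*u*v, G = 9*u^2 + 1.
Coefficients of the second fundamental form: L = 0, M = 3/sqrt(9*u^2 + 9*v^2 + 1), N = 0.
Assemble K = (LN − M²)/(EG − F²) = -9/(81*u^4 + 162*u^2*v^2 + 18*u^2 + 81*v^4 + 18*v^2 + 1). At (u, v) = (0, -7/2): K = -144/198025.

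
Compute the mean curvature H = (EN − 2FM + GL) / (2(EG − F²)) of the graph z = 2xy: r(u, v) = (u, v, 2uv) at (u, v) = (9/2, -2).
H = 18*sqrt(2)/343

With E = 4*v^2 + 1, F = 4*u*v, G = 4*u^2 + 1, L = 0, M = 2/sqrt(4*u^2 + 4*v^2 + 1), N = 0, assemble
  H = (EN − 2FM + GL) / (2(EG − F²)) = -8*u*v/(4*u^2 + 4*v^2 + 1)^(3/2).
At (u, v) = (9/2, -2): H = 18*sqrt(2)/343.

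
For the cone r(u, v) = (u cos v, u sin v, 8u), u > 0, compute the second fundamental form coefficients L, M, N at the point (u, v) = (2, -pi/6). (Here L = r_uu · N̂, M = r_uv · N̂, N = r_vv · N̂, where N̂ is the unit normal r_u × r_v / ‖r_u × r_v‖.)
L = 0;  M = 0;  N = 16*sqrt(65)/65

Compute the unit normal N̂(u, v) = (-8*sqrt(65)*u*cos(v)/(65*Abs(u)), -8*sqrt(65)*u*sin(v)/(65*Abs(u)), sqrt(65)*u/(65*Abs(u))), and the second partials r_uu, r_uv, r_vv. Take dot products:
  L(u, v) = r_uu · N̂ = 0,
  M(u, v) = r_uv · N̂ = 0,
  N(u, v) = r_vv · N̂ = 8*sqrt(65)*u^2/(65*Abs(u)).
Evaluating at (u, v) = (2, -pi/6):
  L = 0, M = 0, N = 16*sqrt(65)/65.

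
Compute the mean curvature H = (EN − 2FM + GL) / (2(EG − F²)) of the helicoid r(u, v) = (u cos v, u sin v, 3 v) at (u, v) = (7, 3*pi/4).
H = 0

With E = 1, F = 0, G = u^2 + 9, L = 0, M = -3/sqrt(u^2 + 9), N = 0, assemble
  H = (EN − 2FM + GL) / (2(EG − F²)) = 0.
At (u, v) = (7, 3*pi/4): H = 0.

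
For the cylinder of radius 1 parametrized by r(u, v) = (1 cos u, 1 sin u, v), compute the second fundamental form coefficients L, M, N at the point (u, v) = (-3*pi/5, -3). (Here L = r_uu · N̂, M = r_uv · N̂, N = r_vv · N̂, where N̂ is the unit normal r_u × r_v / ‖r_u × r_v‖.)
L = -1;  M = 0;  N = 0

Compute the unit normal N̂(u, v) = (cos(u), sin(u), 0), and the second partials r_uu, r_uv, r_vv. Take dot products:
  L(u, v) = r_uu · N̂ = -1,
  M(u, v) = r_uv · N̂ = 0,
  N(u, v) = r_vv · N̂ = 0.
Evaluating at (u, v) = (-3*pi/5, -3):
  L = -1, M = 0, N = 0.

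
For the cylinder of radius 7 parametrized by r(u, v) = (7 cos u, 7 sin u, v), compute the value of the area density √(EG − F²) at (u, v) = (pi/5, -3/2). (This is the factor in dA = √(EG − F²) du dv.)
√(EG − F²)|_{(pi/5, -3/2)} = 7

E = 49, F = 0, G = 1, so EG − F² = 49. Taking the positive square root: √(EG − F²) = 7. At (u, v) = (pi/5, -3/2): 7.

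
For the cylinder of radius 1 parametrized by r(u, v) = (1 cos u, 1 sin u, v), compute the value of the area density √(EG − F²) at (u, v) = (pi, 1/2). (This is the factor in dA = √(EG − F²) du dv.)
√(EG − F²)|_{(pi, 1/2)} = 1

E = 1, F = 0, G = 1, so EG − F² = 1. Taking the positive square root: √(EG − F²) = 1. At (u, v) = (pi, 1/2): 1.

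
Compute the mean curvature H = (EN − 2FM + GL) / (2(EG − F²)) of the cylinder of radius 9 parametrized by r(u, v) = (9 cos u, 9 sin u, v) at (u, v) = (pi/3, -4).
H = -1/18

With E = 81, F = 0, G = 1, L = -9, M = 0, N = 0, assemble
  H = (EN − 2FM + GL) / (2(EG − F²)) = -1/18.
At (u, v) = (pi/3, -4): H = -1/18.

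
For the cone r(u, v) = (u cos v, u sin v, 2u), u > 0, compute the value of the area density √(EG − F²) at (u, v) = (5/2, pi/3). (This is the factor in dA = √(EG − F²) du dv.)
√(EG − F²)|_{(5/2, pi/3)} = 5*sqrt(5)/2

E = 5, F = 0, G = u^2, so EG − F² = 5*u^2. Taking the positive square root: √(EG − F²) = sqrt(5)*Abs(u). At (u, v) = (5/2, pi/3): 5*sqrt(5)/2.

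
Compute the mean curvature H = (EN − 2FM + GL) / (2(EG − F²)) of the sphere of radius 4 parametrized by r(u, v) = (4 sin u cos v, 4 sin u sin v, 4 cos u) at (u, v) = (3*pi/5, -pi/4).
H = -1/4

With E = 16, F = 0, G = 16*sin(u)^2, L = -4*sin(u)/Abs(sin(u)), M = 0, N = -4*sin(u)^3/Abs(sin(u)), assemble
  H = (EN − 2FM + GL) / (2(EG − F²)) = -sin(u)/(4*Abs(sin(u))).
At (u, v) = (3*pi/5, -pi/4): H = -1/4.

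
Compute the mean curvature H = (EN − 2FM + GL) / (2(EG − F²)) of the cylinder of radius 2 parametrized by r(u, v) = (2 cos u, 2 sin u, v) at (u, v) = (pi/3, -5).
H = -1/4

With E = 4, F = 0, G = 1, L = -2, M = 0, N = 0, assemble
  H = (EN − 2FM + GL) / (2(EG − F²)) = -1/4.
At (u, v) = (pi/3, -5): H = -1/4.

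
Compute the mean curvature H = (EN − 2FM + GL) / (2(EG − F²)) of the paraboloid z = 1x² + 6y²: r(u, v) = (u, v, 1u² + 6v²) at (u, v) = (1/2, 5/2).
H = 83*sqrt(902)/73964

With E = 4*u^2 + 1, F = 24*u*v, G = 144*v^2 + 1, L = 2/sqrt(4*u^2 + 144*v^2 + 1), M = 0, N = 12/sqrt(4*u^2 + 144*v^2 + 1), assemble
  H = (EN − 2FM + GL) / (2(EG − F²)) = (24*u^2 + 144*v^2 + 7)/(4*u^2 + 144*v^2 + 1)^(3/2).
At (u, v) = (1/2, 5/2): H = 83*sqrt(902)/73964.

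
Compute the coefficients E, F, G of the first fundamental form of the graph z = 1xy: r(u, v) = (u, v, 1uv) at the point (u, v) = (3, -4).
E = 17;  F = -12;  G = 10

Partials: r_u = (1, 0, v), r_v = (0, 1, u). As functions of (u, v):
  E = r_u · r_u = v^2 + 1,
  F = r_u · r_v = u*v,
  G = r_v · r_v = u^2 + 1.
Evaluating at (u, v) = (3, -4): E = 17, F = -12, G = 10.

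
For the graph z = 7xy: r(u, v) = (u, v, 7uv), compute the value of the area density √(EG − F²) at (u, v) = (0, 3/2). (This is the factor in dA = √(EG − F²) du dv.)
√(EG − F²)|_{(0, 3/2)} = sqrt(445)/2

E = 49*v^2 + 1, F = 49*u*v, G = 49*u^2 + 1, so EG − F² = 49*u^2 + 49*v^2 + 1. Taking the positive square root: √(EG − F²) = sqrt(49*u^2 + 49*v^2 + 1). At (u, v) = (0, 3/2): sqrt(445)/2.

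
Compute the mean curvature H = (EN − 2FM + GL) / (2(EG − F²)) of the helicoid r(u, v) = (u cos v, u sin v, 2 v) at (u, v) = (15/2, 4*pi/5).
H = 0

With E = 1, F = 0, G = u^2 + 4, L = 0, M = -2/sqrt(u^2 + 4), N = 0, assemble
  H = (EN − 2FM + GL) / (2(EG − F²)) = 0.
At (u, v) = (15/2, 4*pi/5): H = 0.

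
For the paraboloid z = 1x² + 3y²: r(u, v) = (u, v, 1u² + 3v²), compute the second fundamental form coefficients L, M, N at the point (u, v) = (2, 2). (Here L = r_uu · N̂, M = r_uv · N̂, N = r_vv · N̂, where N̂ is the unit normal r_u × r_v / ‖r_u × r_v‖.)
L = 2*sqrt(161)/161;  M = 0;  N = 6*sqrt(161)/161

Compute the unit normal N̂(u, v) = (-2*u/sqrt(4*u^2 + 36*v^2 + 1), -6*v/sqrt(4*u^2 + 36*v^2 + 1), 1/sqrt(4*u^2 + 36*v^2 + 1)), and the second partials r_uu, r_uv, r_vv. Take dot products:
  L(u, v) = r_uu · N̂ = 2/sqrt(4*u^2 + 36*v^2 + 1),
  M(u, v) = r_uv · N̂ = 0,
  N(u, v) = r_vv · N̂ = 6/sqrt(4*u^2 + 36*v^2 + 1).
Evaluating at (u, v) = (2, 2):
  L = 2*sqrt(161)/161, M = 0, N = 6*sqrt(161)/161.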